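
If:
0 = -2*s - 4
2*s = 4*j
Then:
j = -1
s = -2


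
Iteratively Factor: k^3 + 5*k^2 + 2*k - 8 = (k - 1)*(k^2 + 6*k + 8) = (k - 1)*(k + 2)*(k + 4)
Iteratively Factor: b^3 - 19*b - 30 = (b + 3)*(b^2 - 3*b - 10) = (b + 2)*(b + 3)*(b - 5)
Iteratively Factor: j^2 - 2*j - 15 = (j + 3)*(j - 5)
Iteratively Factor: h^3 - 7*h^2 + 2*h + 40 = (h - 5)*(h^2 - 2*h - 8) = (h - 5)*(h - 4)*(h + 2)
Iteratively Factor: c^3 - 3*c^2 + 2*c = (c)*(c^2 - 3*c + 2) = c*(c - 1)*(c - 2)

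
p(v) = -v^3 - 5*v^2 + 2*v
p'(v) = -3*v^2 - 10*v + 2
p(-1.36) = -9.45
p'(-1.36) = 10.05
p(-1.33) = -9.15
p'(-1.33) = 9.99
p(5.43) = -296.67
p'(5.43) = -140.75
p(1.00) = -4.00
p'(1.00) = -11.00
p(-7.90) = 165.19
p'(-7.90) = -106.23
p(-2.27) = -18.61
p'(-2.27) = 9.24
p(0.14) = 0.18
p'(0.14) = 0.54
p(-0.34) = -1.22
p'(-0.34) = 5.05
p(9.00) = -1116.00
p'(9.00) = -331.00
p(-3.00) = -24.00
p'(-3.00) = 5.00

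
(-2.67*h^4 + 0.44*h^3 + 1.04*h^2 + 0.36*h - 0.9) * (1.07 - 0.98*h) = 2.6166*h^5 - 3.2881*h^4 - 0.5484*h^3 + 0.76*h^2 + 1.2672*h - 0.963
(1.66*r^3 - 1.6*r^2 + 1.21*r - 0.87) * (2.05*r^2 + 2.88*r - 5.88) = 3.403*r^5 + 1.5008*r^4 - 11.8883*r^3 + 11.1093*r^2 - 9.6204*r + 5.1156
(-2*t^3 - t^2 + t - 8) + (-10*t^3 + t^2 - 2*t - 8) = -12*t^3 - t - 16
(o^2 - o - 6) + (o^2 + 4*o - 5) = 2*o^2 + 3*o - 11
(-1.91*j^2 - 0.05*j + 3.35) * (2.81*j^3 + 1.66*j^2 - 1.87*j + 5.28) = -5.3671*j^5 - 3.3111*j^4 + 12.9022*j^3 - 4.4303*j^2 - 6.5285*j + 17.688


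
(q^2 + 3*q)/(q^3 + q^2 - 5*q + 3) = q/(q^2 - 2*q + 1)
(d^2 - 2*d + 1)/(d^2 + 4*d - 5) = (d - 1)/(d + 5)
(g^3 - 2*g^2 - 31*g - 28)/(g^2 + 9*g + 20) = (g^2 - 6*g - 7)/(g + 5)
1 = 1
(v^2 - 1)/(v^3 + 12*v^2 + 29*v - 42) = (v + 1)/(v^2 + 13*v + 42)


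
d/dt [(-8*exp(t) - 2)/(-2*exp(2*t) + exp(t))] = 2*(-8*exp(2*t) - 4*exp(t) + 1)*exp(-t)/(4*exp(2*t) - 4*exp(t) + 1)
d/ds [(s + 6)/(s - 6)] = -12/(s - 6)^2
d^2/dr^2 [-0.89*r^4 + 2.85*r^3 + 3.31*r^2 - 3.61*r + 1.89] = -10.68*r^2 + 17.1*r + 6.62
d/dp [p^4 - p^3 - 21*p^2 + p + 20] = 4*p^3 - 3*p^2 - 42*p + 1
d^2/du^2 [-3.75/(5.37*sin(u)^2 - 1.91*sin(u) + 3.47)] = (432.5535*sin(u)^4 - 115.387875*sin(u)^3 - 914.658375*sin(u)^2 + 255.629625*sin(u) + 112.3935)/(5.37*sin(u)^2 - 1.91*sin(u) + 3.47)^3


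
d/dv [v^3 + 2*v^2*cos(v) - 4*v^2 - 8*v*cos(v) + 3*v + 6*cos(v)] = -2*v^2*sin(v) + 3*v^2 + 8*v*sin(v) + 4*v*cos(v) - 8*v - 6*sin(v) - 8*cos(v) + 3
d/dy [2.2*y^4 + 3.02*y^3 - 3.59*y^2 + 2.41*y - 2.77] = 8.8*y^3 + 9.06*y^2 - 7.18*y + 2.41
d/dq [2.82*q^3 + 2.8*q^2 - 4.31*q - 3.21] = 8.46*q^2 + 5.6*q - 4.31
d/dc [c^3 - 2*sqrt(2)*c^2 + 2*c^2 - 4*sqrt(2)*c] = 3*c^2 - 4*sqrt(2)*c + 4*c - 4*sqrt(2)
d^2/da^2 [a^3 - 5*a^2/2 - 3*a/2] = 6*a - 5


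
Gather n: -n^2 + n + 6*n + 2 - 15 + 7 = -n^2 + 7*n - 6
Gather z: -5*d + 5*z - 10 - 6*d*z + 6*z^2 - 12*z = -5*d + 6*z^2 + z*(-6*d - 7) - 10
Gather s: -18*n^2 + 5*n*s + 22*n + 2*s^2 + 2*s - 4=-18*n^2 + 22*n + 2*s^2 + s*(5*n + 2) - 4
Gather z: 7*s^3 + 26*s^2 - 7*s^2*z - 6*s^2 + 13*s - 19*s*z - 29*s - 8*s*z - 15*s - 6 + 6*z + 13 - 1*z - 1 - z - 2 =7*s^3 + 20*s^2 - 31*s + z*(-7*s^2 - 27*s + 4) + 4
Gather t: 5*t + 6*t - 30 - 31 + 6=11*t - 55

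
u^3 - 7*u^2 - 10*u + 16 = (u - 8)*(u - 1)*(u + 2)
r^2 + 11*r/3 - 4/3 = (r - 1/3)*(r + 4)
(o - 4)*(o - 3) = o^2 - 7*o + 12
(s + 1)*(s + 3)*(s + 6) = s^3 + 10*s^2 + 27*s + 18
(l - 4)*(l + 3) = l^2 - l - 12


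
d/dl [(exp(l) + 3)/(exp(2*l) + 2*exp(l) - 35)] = (-2*(exp(l) + 1)*(exp(l) + 3) + exp(2*l) + 2*exp(l) - 35)*exp(l)/(exp(2*l) + 2*exp(l) - 35)^2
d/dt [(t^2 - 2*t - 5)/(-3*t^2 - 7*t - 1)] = (-13*t^2 - 32*t - 33)/(9*t^4 + 42*t^3 + 55*t^2 + 14*t + 1)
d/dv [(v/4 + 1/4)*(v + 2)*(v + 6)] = 3*v^2/4 + 9*v/2 + 5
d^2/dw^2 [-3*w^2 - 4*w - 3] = -6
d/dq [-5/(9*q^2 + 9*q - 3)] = 5*(2*q + 1)/(3*q^2 + 3*q - 1)^2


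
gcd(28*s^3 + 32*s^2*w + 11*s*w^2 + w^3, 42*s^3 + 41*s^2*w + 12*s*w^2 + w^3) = 14*s^2 + 9*s*w + w^2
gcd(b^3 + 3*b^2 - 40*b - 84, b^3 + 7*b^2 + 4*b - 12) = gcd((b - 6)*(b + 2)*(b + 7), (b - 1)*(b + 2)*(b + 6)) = b + 2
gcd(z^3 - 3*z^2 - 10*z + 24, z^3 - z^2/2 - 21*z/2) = z + 3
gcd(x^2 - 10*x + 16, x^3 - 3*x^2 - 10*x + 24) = x - 2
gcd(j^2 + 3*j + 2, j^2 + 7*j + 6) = j + 1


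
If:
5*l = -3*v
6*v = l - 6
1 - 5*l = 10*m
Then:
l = 6/11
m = -19/110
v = -10/11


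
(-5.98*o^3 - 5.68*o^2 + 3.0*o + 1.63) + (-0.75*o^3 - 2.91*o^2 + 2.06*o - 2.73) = -6.73*o^3 - 8.59*o^2 + 5.06*o - 1.1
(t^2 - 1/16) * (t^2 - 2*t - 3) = t^4 - 2*t^3 - 49*t^2/16 + t/8 + 3/16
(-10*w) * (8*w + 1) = -80*w^2 - 10*w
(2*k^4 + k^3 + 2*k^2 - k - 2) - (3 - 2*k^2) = 2*k^4 + k^3 + 4*k^2 - k - 5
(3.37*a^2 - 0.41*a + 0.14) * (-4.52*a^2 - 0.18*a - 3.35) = -15.2324*a^4 + 1.2466*a^3 - 11.8485*a^2 + 1.3483*a - 0.469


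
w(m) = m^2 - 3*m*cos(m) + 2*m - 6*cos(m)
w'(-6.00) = -16.23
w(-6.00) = 35.52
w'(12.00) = 0.93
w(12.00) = 132.56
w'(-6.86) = -6.28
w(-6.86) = 45.56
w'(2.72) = 15.97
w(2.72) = 25.76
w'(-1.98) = -0.82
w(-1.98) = -0.02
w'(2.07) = 18.30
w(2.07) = 14.27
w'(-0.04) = -1.31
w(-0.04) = -5.95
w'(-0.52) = -3.85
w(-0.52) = -4.62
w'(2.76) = 15.62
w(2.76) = 26.39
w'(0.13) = 0.11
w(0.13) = -6.06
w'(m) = 3*m*sin(m) + 2*m + 6*sin(m) - 3*cos(m) + 2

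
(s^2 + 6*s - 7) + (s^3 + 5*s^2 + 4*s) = s^3 + 6*s^2 + 10*s - 7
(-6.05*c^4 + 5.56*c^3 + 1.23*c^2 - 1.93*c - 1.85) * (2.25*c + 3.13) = -13.6125*c^5 - 6.4265*c^4 + 20.1703*c^3 - 0.4926*c^2 - 10.2034*c - 5.7905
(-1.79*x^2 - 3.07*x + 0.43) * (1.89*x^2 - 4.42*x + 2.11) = -3.3831*x^4 + 2.1095*x^3 + 10.6052*x^2 - 8.3783*x + 0.9073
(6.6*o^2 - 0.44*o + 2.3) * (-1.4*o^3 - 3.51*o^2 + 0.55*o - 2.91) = -9.24*o^5 - 22.55*o^4 + 1.9544*o^3 - 27.521*o^2 + 2.5454*o - 6.693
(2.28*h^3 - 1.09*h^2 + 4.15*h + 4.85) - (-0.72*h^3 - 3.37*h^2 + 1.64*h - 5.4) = 3.0*h^3 + 2.28*h^2 + 2.51*h + 10.25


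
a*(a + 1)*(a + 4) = a^3 + 5*a^2 + 4*a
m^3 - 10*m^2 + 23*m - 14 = (m - 7)*(m - 2)*(m - 1)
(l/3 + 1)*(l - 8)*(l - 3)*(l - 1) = l^4/3 - 3*l^3 - l^2/3 + 27*l - 24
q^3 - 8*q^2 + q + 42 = (q - 7)*(q - 3)*(q + 2)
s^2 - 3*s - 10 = (s - 5)*(s + 2)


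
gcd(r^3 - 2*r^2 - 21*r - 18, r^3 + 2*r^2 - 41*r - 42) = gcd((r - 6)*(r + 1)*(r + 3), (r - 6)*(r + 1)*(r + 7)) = r^2 - 5*r - 6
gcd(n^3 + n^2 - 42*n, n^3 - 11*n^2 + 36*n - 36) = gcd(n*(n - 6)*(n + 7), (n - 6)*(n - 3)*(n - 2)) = n - 6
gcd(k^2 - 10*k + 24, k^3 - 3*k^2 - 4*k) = k - 4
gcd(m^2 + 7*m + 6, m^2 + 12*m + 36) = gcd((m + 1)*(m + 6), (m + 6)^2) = m + 6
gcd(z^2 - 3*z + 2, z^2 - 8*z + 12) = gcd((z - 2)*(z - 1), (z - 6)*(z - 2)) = z - 2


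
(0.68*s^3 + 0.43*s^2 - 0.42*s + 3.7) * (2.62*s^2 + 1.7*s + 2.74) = 1.7816*s^5 + 2.2826*s^4 + 1.4938*s^3 + 10.1582*s^2 + 5.1392*s + 10.138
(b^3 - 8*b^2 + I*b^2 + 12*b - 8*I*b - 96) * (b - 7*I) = b^4 - 8*b^3 - 6*I*b^3 + 19*b^2 + 48*I*b^2 - 152*b - 84*I*b + 672*I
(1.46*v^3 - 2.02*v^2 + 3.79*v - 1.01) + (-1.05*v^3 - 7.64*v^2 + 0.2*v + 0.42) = 0.41*v^3 - 9.66*v^2 + 3.99*v - 0.59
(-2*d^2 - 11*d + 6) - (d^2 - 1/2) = -3*d^2 - 11*d + 13/2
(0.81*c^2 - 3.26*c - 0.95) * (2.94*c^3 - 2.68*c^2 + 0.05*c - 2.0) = 2.3814*c^5 - 11.7552*c^4 + 5.9843*c^3 + 0.763*c^2 + 6.4725*c + 1.9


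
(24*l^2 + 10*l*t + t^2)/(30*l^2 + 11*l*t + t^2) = (4*l + t)/(5*l + t)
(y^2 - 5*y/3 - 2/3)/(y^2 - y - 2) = (y + 1/3)/(y + 1)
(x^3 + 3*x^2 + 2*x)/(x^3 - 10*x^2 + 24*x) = (x^2 + 3*x + 2)/(x^2 - 10*x + 24)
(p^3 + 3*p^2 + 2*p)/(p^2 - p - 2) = p*(p + 2)/(p - 2)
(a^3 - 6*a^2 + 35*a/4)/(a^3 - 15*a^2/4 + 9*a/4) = (4*a^2 - 24*a + 35)/(4*a^2 - 15*a + 9)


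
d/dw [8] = 0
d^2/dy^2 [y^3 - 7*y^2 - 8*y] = 6*y - 14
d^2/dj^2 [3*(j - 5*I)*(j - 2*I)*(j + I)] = 18*j - 36*I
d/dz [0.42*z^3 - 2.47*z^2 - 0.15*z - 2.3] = 1.26*z^2 - 4.94*z - 0.15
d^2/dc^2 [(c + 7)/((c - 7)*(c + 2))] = 2*(c^3 + 21*c^2 - 63*c + 203)/(c^6 - 15*c^5 + 33*c^4 + 295*c^3 - 462*c^2 - 2940*c - 2744)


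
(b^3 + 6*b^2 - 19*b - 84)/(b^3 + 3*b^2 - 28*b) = (b + 3)/b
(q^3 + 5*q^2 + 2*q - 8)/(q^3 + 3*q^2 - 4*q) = (q + 2)/q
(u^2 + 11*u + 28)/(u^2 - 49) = (u + 4)/(u - 7)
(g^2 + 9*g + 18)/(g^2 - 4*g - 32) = (g^2 + 9*g + 18)/(g^2 - 4*g - 32)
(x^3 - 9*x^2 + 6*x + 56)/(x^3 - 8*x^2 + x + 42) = (x - 4)/(x - 3)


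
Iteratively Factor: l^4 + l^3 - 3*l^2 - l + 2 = (l - 1)*(l^3 + 2*l^2 - l - 2) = (l - 1)^2*(l^2 + 3*l + 2) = (l - 1)^2*(l + 2)*(l + 1)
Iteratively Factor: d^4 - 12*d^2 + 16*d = (d - 2)*(d^3 + 2*d^2 - 8*d) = d*(d - 2)*(d^2 + 2*d - 8) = d*(d - 2)*(d + 4)*(d - 2)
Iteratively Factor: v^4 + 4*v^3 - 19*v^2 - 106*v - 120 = (v + 2)*(v^3 + 2*v^2 - 23*v - 60) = (v + 2)*(v + 4)*(v^2 - 2*v - 15) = (v - 5)*(v + 2)*(v + 4)*(v + 3)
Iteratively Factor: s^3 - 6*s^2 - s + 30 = (s - 3)*(s^2 - 3*s - 10) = (s - 3)*(s + 2)*(s - 5)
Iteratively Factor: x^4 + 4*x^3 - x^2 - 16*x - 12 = (x - 2)*(x^3 + 6*x^2 + 11*x + 6) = (x - 2)*(x + 3)*(x^2 + 3*x + 2) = (x - 2)*(x + 2)*(x + 3)*(x + 1)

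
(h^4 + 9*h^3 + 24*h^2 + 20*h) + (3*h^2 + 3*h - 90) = h^4 + 9*h^3 + 27*h^2 + 23*h - 90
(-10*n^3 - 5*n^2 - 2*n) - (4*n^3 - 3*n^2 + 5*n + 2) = -14*n^3 - 2*n^2 - 7*n - 2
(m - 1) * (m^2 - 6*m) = m^3 - 7*m^2 + 6*m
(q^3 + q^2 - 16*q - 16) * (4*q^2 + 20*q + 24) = 4*q^5 + 24*q^4 - 20*q^3 - 360*q^2 - 704*q - 384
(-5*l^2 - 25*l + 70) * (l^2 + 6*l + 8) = -5*l^4 - 55*l^3 - 120*l^2 + 220*l + 560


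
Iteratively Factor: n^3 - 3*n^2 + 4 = (n - 2)*(n^2 - n - 2) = (n - 2)*(n + 1)*(n - 2)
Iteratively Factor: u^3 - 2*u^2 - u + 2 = (u + 1)*(u^2 - 3*u + 2) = (u - 1)*(u + 1)*(u - 2)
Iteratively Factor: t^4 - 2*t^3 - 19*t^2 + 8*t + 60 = (t + 2)*(t^3 - 4*t^2 - 11*t + 30) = (t - 5)*(t + 2)*(t^2 + t - 6) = (t - 5)*(t - 2)*(t + 2)*(t + 3)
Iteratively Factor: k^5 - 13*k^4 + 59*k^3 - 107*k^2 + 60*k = (k - 1)*(k^4 - 12*k^3 + 47*k^2 - 60*k) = (k - 3)*(k - 1)*(k^3 - 9*k^2 + 20*k) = (k - 5)*(k - 3)*(k - 1)*(k^2 - 4*k) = k*(k - 5)*(k - 3)*(k - 1)*(k - 4)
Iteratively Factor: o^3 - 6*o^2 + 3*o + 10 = (o - 5)*(o^2 - o - 2) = (o - 5)*(o + 1)*(o - 2)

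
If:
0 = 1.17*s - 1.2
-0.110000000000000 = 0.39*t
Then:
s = 1.03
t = -0.28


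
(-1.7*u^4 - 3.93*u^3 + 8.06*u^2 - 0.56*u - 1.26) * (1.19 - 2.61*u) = 4.437*u^5 + 8.2343*u^4 - 25.7133*u^3 + 11.053*u^2 + 2.6222*u - 1.4994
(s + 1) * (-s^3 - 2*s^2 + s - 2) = -s^4 - 3*s^3 - s^2 - s - 2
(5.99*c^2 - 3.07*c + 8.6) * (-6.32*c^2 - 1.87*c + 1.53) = -37.8568*c^4 + 8.2011*c^3 - 39.4464*c^2 - 20.7791*c + 13.158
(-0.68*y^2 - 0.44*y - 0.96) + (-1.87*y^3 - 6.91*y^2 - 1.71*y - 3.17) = -1.87*y^3 - 7.59*y^2 - 2.15*y - 4.13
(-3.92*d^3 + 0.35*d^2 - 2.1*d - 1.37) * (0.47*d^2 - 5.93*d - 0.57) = -1.8424*d^5 + 23.4101*d^4 - 0.8281*d^3 + 11.6096*d^2 + 9.3211*d + 0.7809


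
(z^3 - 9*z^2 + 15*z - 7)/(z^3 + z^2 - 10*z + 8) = (z^2 - 8*z + 7)/(z^2 + 2*z - 8)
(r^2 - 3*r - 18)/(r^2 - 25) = (r^2 - 3*r - 18)/(r^2 - 25)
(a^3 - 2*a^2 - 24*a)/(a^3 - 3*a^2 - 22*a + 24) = a/(a - 1)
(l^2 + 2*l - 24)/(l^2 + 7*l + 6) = (l - 4)/(l + 1)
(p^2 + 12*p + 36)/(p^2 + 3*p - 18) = (p + 6)/(p - 3)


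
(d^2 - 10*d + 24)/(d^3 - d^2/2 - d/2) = 2*(-d^2 + 10*d - 24)/(d*(-2*d^2 + d + 1))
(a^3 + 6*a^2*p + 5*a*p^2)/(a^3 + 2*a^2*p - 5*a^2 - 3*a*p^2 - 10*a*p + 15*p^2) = a*(a^2 + 6*a*p + 5*p^2)/(a^3 + 2*a^2*p - 5*a^2 - 3*a*p^2 - 10*a*p + 15*p^2)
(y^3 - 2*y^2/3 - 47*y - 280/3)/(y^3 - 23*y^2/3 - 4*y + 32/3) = (3*y^2 + 22*y + 35)/(3*y^2 + y - 4)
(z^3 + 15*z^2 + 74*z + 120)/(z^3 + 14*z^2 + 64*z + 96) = (z + 5)/(z + 4)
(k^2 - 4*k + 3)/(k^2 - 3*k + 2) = (k - 3)/(k - 2)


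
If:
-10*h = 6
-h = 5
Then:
No Solution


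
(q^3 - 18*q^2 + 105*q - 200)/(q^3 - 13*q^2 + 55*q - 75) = (q - 8)/(q - 3)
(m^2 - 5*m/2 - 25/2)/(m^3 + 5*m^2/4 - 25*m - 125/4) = 2*(2*m + 5)/(4*m^2 + 25*m + 25)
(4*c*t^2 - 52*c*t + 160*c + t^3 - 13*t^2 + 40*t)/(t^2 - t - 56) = (4*c*t - 20*c + t^2 - 5*t)/(t + 7)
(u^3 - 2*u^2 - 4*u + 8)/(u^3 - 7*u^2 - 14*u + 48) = (u^2 - 4)/(u^2 - 5*u - 24)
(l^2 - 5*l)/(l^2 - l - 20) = l/(l + 4)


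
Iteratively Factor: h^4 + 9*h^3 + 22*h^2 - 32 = (h + 2)*(h^3 + 7*h^2 + 8*h - 16) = (h - 1)*(h + 2)*(h^2 + 8*h + 16) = (h - 1)*(h + 2)*(h + 4)*(h + 4)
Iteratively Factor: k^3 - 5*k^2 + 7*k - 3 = (k - 3)*(k^2 - 2*k + 1) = (k - 3)*(k - 1)*(k - 1)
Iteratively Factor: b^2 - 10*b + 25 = (b - 5)*(b - 5)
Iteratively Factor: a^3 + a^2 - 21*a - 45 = (a - 5)*(a^2 + 6*a + 9) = (a - 5)*(a + 3)*(a + 3)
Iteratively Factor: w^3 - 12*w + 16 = (w - 2)*(w^2 + 2*w - 8) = (w - 2)^2*(w + 4)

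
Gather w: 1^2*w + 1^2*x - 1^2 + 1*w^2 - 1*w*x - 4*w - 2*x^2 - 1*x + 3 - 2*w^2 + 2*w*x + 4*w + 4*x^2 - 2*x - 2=-w^2 + w*(x + 1) + 2*x^2 - 2*x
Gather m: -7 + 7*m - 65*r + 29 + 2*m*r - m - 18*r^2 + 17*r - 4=m*(2*r + 6) - 18*r^2 - 48*r + 18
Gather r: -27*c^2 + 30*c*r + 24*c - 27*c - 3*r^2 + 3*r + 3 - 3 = -27*c^2 - 3*c - 3*r^2 + r*(30*c + 3)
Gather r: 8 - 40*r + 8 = 16 - 40*r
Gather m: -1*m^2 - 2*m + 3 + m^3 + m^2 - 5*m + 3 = m^3 - 7*m + 6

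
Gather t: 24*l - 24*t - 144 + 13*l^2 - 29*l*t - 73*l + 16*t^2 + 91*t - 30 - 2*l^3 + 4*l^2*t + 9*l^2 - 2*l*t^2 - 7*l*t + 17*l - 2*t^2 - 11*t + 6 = -2*l^3 + 22*l^2 - 32*l + t^2*(14 - 2*l) + t*(4*l^2 - 36*l + 56) - 168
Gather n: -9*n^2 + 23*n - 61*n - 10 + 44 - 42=-9*n^2 - 38*n - 8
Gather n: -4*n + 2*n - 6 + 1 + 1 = -2*n - 4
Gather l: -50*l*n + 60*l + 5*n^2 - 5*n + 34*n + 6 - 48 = l*(60 - 50*n) + 5*n^2 + 29*n - 42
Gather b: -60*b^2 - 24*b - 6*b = -60*b^2 - 30*b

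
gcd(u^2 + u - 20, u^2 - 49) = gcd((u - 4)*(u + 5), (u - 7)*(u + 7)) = 1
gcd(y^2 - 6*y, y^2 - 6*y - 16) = 1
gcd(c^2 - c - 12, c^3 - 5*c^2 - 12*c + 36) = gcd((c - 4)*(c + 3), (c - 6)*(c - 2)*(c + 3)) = c + 3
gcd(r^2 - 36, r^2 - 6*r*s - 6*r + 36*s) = r - 6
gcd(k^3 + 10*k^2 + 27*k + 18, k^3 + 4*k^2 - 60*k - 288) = k + 6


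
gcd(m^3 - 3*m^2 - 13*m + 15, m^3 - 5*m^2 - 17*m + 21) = m^2 + 2*m - 3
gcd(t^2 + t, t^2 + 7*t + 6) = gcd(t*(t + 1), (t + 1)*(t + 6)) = t + 1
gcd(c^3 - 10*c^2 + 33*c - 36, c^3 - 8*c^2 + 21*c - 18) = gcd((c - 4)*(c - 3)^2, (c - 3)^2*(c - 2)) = c^2 - 6*c + 9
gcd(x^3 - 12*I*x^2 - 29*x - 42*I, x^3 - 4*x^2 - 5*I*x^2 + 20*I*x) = 1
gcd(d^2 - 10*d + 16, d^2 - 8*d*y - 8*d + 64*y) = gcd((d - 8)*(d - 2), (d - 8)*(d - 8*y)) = d - 8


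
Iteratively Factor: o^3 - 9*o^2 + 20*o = (o - 5)*(o^2 - 4*o) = o*(o - 5)*(o - 4)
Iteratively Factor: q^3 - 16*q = (q + 4)*(q^2 - 4*q) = q*(q + 4)*(q - 4)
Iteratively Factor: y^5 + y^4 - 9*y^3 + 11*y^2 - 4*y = (y)*(y^4 + y^3 - 9*y^2 + 11*y - 4) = y*(y - 1)*(y^3 + 2*y^2 - 7*y + 4) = y*(y - 1)^2*(y^2 + 3*y - 4) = y*(y - 1)^2*(y + 4)*(y - 1)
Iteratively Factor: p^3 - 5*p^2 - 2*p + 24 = (p - 4)*(p^2 - p - 6) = (p - 4)*(p + 2)*(p - 3)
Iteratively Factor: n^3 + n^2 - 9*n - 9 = (n + 1)*(n^2 - 9) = (n - 3)*(n + 1)*(n + 3)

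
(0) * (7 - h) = 0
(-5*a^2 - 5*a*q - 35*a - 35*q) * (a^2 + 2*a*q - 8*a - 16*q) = -5*a^4 - 15*a^3*q + 5*a^3 - 10*a^2*q^2 + 15*a^2*q + 280*a^2 + 10*a*q^2 + 840*a*q + 560*q^2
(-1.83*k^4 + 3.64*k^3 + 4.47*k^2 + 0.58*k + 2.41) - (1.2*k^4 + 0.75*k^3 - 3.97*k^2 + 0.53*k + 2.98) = -3.03*k^4 + 2.89*k^3 + 8.44*k^2 + 0.0499999999999999*k - 0.57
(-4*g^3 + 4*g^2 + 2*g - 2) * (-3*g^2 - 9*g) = 12*g^5 + 24*g^4 - 42*g^3 - 12*g^2 + 18*g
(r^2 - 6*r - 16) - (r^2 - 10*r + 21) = 4*r - 37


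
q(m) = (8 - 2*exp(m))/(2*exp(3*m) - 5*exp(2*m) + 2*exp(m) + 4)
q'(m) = (8 - 2*exp(m))*(-6*exp(3*m) + 10*exp(2*m) - 2*exp(m))/(2*exp(3*m) - 5*exp(2*m) + 2*exp(m) + 4)^2 - 2*exp(m)/(2*exp(3*m) - 5*exp(2*m) + 2*exp(m) + 4)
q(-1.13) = 1.75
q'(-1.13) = -0.07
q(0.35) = 2.08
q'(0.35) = -1.01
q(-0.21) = 1.88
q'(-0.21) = 0.49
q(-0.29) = 1.84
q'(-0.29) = 0.40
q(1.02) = 0.18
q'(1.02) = -1.14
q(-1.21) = 1.76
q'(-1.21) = -0.09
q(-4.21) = 1.98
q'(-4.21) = -0.02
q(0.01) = 2.01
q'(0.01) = 0.67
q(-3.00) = 1.93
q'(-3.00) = -0.06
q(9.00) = 0.00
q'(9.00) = 0.00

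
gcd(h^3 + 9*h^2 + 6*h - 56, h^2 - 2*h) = h - 2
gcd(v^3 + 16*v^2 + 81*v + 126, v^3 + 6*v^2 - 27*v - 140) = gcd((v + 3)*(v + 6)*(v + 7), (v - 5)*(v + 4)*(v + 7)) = v + 7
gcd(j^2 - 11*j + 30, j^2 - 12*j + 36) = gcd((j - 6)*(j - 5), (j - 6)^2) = j - 6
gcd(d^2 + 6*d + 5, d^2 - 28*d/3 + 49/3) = 1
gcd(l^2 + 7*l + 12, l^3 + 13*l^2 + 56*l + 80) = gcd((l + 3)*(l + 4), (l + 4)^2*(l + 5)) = l + 4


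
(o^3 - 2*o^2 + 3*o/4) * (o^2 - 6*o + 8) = o^5 - 8*o^4 + 83*o^3/4 - 41*o^2/2 + 6*o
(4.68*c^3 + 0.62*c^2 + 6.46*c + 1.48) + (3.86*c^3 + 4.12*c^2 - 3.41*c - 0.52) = 8.54*c^3 + 4.74*c^2 + 3.05*c + 0.96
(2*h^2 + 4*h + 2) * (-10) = -20*h^2 - 40*h - 20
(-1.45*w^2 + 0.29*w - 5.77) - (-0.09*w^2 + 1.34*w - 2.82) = -1.36*w^2 - 1.05*w - 2.95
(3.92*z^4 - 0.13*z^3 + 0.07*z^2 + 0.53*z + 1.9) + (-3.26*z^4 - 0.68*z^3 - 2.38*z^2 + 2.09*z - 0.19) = 0.66*z^4 - 0.81*z^3 - 2.31*z^2 + 2.62*z + 1.71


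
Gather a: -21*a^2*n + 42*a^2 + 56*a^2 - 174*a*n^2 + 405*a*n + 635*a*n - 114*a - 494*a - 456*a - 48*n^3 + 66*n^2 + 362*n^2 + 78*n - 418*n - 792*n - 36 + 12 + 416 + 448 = a^2*(98 - 21*n) + a*(-174*n^2 + 1040*n - 1064) - 48*n^3 + 428*n^2 - 1132*n + 840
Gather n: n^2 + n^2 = 2*n^2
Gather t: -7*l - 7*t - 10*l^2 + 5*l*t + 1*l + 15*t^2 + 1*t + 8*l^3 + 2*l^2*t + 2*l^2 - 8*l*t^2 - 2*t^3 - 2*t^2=8*l^3 - 8*l^2 - 6*l - 2*t^3 + t^2*(13 - 8*l) + t*(2*l^2 + 5*l - 6)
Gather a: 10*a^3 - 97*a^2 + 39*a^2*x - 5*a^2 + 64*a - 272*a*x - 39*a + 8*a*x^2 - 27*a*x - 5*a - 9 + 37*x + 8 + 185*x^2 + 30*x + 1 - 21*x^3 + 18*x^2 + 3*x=10*a^3 + a^2*(39*x - 102) + a*(8*x^2 - 299*x + 20) - 21*x^3 + 203*x^2 + 70*x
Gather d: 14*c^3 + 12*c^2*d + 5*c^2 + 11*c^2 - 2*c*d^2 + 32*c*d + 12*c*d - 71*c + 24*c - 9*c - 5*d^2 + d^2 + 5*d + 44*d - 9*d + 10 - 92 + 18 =14*c^3 + 16*c^2 - 56*c + d^2*(-2*c - 4) + d*(12*c^2 + 44*c + 40) - 64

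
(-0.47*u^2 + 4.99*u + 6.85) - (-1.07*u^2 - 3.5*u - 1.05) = 0.6*u^2 + 8.49*u + 7.9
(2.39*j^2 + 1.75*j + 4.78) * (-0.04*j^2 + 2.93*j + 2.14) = -0.0956*j^4 + 6.9327*j^3 + 10.0509*j^2 + 17.7504*j + 10.2292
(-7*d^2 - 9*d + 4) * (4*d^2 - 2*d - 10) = -28*d^4 - 22*d^3 + 104*d^2 + 82*d - 40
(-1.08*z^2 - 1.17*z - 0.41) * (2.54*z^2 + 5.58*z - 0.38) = -2.7432*z^4 - 8.9982*z^3 - 7.1596*z^2 - 1.8432*z + 0.1558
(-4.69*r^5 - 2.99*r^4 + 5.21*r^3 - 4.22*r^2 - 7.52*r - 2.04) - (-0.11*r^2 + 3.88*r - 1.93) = -4.69*r^5 - 2.99*r^4 + 5.21*r^3 - 4.11*r^2 - 11.4*r - 0.11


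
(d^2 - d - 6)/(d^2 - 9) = (d + 2)/(d + 3)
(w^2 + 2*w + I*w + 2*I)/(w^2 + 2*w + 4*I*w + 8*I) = (w + I)/(w + 4*I)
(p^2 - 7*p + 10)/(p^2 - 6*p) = (p^2 - 7*p + 10)/(p*(p - 6))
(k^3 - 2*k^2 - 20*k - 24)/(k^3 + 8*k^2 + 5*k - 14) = (k^2 - 4*k - 12)/(k^2 + 6*k - 7)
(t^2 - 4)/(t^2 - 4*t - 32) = (4 - t^2)/(-t^2 + 4*t + 32)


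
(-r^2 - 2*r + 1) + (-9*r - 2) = -r^2 - 11*r - 1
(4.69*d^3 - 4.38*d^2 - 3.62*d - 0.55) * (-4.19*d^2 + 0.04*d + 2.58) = -19.6511*d^5 + 18.5398*d^4 + 27.0928*d^3 - 9.1407*d^2 - 9.3616*d - 1.419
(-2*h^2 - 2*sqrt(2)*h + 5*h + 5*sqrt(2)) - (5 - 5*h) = -2*h^2 - 2*sqrt(2)*h + 10*h - 5 + 5*sqrt(2)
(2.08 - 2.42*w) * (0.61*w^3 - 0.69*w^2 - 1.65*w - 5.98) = -1.4762*w^4 + 2.9386*w^3 + 2.5578*w^2 + 11.0396*w - 12.4384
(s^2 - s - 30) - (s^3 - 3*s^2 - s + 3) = -s^3 + 4*s^2 - 33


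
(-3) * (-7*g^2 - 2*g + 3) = 21*g^2 + 6*g - 9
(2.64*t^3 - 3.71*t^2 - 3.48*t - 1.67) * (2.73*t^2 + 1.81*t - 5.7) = 7.2072*t^5 - 5.3499*t^4 - 31.2635*t^3 + 10.2891*t^2 + 16.8133*t + 9.519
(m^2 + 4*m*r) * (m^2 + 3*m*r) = m^4 + 7*m^3*r + 12*m^2*r^2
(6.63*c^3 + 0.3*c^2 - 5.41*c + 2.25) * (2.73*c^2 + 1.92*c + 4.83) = 18.0999*c^5 + 13.5486*c^4 + 17.8296*c^3 - 2.7957*c^2 - 21.8103*c + 10.8675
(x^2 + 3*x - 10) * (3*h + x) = 3*h*x^2 + 9*h*x - 30*h + x^3 + 3*x^2 - 10*x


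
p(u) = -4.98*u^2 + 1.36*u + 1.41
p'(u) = 1.36 - 9.96*u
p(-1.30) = -8.77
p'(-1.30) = 14.31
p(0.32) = 1.34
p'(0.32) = -1.83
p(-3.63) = -69.15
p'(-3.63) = 37.51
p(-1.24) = -7.93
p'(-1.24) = 13.71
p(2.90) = -36.53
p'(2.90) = -27.52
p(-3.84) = -77.25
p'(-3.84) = 39.61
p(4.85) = -109.14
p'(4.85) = -46.95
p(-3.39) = -60.43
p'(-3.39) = 35.12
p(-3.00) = -47.49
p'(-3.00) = 31.24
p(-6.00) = -186.03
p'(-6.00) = 61.12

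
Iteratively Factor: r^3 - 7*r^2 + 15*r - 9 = (r - 3)*(r^2 - 4*r + 3) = (r - 3)^2*(r - 1)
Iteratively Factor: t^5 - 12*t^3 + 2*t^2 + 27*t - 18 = (t - 3)*(t^4 + 3*t^3 - 3*t^2 - 7*t + 6) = (t - 3)*(t + 3)*(t^3 - 3*t + 2) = (t - 3)*(t - 1)*(t + 3)*(t^2 + t - 2) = (t - 3)*(t - 1)*(t + 2)*(t + 3)*(t - 1)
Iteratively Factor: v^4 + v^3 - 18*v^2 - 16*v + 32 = (v - 4)*(v^3 + 5*v^2 + 2*v - 8) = (v - 4)*(v + 4)*(v^2 + v - 2) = (v - 4)*(v + 2)*(v + 4)*(v - 1)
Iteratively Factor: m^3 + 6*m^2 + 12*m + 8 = (m + 2)*(m^2 + 4*m + 4) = (m + 2)^2*(m + 2)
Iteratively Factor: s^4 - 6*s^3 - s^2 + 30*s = (s - 5)*(s^3 - s^2 - 6*s) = s*(s - 5)*(s^2 - s - 6) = s*(s - 5)*(s - 3)*(s + 2)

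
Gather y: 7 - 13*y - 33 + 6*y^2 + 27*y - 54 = 6*y^2 + 14*y - 80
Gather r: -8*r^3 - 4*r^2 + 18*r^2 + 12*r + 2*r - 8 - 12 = -8*r^3 + 14*r^2 + 14*r - 20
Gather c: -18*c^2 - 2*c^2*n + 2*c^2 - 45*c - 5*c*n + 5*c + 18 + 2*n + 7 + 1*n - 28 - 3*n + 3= c^2*(-2*n - 16) + c*(-5*n - 40)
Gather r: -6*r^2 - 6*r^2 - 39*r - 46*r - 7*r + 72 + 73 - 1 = -12*r^2 - 92*r + 144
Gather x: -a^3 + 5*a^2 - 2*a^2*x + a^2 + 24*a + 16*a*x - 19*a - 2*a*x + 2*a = -a^3 + 6*a^2 + 7*a + x*(-2*a^2 + 14*a)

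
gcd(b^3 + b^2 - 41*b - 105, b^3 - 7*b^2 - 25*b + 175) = b^2 - 2*b - 35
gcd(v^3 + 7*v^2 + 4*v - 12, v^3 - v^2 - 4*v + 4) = v^2 + v - 2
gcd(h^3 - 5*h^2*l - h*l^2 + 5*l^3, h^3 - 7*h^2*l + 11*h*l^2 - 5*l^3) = h^2 - 6*h*l + 5*l^2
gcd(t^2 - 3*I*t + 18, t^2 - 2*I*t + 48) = 1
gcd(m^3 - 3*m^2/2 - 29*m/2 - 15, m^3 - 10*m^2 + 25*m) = m - 5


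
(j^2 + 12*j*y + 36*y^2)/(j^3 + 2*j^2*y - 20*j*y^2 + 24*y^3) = (j + 6*y)/(j^2 - 4*j*y + 4*y^2)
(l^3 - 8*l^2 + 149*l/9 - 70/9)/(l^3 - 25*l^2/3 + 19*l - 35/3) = (l - 2/3)/(l - 1)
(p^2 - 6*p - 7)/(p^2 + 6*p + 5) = (p - 7)/(p + 5)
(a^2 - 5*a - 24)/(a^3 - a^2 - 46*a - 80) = (a + 3)/(a^2 + 7*a + 10)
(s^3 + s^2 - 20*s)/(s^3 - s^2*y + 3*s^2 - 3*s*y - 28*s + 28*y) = s*(-s - 5)/(-s^2 + s*y - 7*s + 7*y)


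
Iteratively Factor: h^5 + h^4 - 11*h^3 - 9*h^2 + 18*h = (h + 3)*(h^4 - 2*h^3 - 5*h^2 + 6*h) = (h - 3)*(h + 3)*(h^3 + h^2 - 2*h) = (h - 3)*(h - 1)*(h + 3)*(h^2 + 2*h) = h*(h - 3)*(h - 1)*(h + 3)*(h + 2)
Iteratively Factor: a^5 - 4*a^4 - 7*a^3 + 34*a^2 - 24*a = (a - 2)*(a^4 - 2*a^3 - 11*a^2 + 12*a) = (a - 4)*(a - 2)*(a^3 + 2*a^2 - 3*a) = (a - 4)*(a - 2)*(a - 1)*(a^2 + 3*a) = a*(a - 4)*(a - 2)*(a - 1)*(a + 3)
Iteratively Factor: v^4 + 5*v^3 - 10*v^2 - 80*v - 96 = (v + 4)*(v^3 + v^2 - 14*v - 24) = (v + 2)*(v + 4)*(v^2 - v - 12) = (v + 2)*(v + 3)*(v + 4)*(v - 4)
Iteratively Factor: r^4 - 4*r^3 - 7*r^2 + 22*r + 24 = (r - 4)*(r^3 - 7*r - 6) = (r - 4)*(r - 3)*(r^2 + 3*r + 2) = (r - 4)*(r - 3)*(r + 2)*(r + 1)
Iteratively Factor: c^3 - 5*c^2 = (c - 5)*(c^2) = c*(c - 5)*(c)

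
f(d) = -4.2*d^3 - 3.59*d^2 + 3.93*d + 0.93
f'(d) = -12.6*d^2 - 7.18*d + 3.93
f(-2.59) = 39.64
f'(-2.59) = -62.00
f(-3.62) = 138.90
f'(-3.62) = -135.19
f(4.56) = -454.04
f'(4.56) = -290.81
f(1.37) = -11.22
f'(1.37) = -29.56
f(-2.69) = 46.13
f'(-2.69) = -67.93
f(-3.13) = 82.25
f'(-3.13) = -97.04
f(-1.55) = 1.85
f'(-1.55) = -15.21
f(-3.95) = 188.24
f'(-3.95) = -164.30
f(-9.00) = 2736.57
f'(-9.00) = -952.05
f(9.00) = -3316.29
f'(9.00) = -1081.29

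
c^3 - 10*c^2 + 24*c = c*(c - 6)*(c - 4)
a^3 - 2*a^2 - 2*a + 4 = (a - 2)*(a - sqrt(2))*(a + sqrt(2))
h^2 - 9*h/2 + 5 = (h - 5/2)*(h - 2)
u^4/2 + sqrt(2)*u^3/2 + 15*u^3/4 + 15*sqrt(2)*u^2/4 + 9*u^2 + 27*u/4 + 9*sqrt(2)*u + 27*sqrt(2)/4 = (u/2 + sqrt(2)/2)*(u + 3/2)*(u + 3)^2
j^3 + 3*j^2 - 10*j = j*(j - 2)*(j + 5)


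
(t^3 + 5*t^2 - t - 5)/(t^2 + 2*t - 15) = (t^2 - 1)/(t - 3)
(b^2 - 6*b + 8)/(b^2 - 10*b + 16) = (b - 4)/(b - 8)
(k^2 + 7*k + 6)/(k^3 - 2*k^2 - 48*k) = (k + 1)/(k*(k - 8))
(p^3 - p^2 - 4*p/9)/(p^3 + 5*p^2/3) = (9*p^2 - 9*p - 4)/(3*p*(3*p + 5))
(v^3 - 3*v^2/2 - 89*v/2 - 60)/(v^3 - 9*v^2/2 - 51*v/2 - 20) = (2*v^2 + 13*v + 15)/(2*v^2 + 7*v + 5)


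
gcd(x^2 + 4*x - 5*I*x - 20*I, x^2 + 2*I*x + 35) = x - 5*I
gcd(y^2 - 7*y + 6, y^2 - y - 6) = 1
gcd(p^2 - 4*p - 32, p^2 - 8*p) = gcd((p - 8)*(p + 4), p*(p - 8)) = p - 8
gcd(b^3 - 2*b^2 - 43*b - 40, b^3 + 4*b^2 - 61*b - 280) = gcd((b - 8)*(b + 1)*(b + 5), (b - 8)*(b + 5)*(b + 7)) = b^2 - 3*b - 40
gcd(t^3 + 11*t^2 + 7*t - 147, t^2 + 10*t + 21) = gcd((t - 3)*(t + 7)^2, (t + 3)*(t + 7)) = t + 7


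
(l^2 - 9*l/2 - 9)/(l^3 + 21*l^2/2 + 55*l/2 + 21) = (l - 6)/(l^2 + 9*l + 14)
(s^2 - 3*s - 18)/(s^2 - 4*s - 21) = (s - 6)/(s - 7)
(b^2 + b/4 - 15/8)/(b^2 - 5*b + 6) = (b^2 + b/4 - 15/8)/(b^2 - 5*b + 6)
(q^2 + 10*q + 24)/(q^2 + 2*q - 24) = (q + 4)/(q - 4)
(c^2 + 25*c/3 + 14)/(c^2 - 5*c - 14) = (c^2 + 25*c/3 + 14)/(c^2 - 5*c - 14)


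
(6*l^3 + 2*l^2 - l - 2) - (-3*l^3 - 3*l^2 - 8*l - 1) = 9*l^3 + 5*l^2 + 7*l - 1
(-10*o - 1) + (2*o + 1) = -8*o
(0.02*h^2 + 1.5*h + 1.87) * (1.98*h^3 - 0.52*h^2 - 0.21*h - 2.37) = 0.0396*h^5 + 2.9596*h^4 + 2.9184*h^3 - 1.3348*h^2 - 3.9477*h - 4.4319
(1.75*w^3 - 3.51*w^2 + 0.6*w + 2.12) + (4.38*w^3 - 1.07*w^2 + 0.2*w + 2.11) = 6.13*w^3 - 4.58*w^2 + 0.8*w + 4.23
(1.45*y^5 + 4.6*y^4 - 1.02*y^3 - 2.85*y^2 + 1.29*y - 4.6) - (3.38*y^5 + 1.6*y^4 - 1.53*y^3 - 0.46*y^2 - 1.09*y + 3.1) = -1.93*y^5 + 3.0*y^4 + 0.51*y^3 - 2.39*y^2 + 2.38*y - 7.7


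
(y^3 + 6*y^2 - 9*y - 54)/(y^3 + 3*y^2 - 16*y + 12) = (y^2 - 9)/(y^2 - 3*y + 2)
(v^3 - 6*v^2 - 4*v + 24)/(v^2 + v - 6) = (v^2 - 4*v - 12)/(v + 3)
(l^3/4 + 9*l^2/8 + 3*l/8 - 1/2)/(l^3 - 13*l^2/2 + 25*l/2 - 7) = (2*l^3 + 9*l^2 + 3*l - 4)/(4*(2*l^3 - 13*l^2 + 25*l - 14))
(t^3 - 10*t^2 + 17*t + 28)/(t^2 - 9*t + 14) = (t^2 - 3*t - 4)/(t - 2)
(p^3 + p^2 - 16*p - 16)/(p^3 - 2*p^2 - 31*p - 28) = (p - 4)/(p - 7)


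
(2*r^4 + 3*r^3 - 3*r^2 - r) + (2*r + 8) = 2*r^4 + 3*r^3 - 3*r^2 + r + 8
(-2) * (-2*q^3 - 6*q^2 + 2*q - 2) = 4*q^3 + 12*q^2 - 4*q + 4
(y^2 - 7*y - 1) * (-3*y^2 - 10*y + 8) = -3*y^4 + 11*y^3 + 81*y^2 - 46*y - 8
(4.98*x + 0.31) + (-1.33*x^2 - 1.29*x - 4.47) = -1.33*x^2 + 3.69*x - 4.16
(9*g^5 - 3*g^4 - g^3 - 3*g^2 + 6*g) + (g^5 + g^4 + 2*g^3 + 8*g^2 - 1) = 10*g^5 - 2*g^4 + g^3 + 5*g^2 + 6*g - 1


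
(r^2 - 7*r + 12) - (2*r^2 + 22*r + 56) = -r^2 - 29*r - 44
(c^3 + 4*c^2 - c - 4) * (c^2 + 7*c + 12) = c^5 + 11*c^4 + 39*c^3 + 37*c^2 - 40*c - 48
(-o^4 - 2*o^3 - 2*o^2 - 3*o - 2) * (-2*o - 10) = 2*o^5 + 14*o^4 + 24*o^3 + 26*o^2 + 34*o + 20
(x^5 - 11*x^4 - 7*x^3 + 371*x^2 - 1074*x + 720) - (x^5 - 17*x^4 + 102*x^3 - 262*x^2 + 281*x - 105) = 6*x^4 - 109*x^3 + 633*x^2 - 1355*x + 825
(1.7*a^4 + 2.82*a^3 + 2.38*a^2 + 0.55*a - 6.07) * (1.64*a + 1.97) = 2.788*a^5 + 7.9738*a^4 + 9.4586*a^3 + 5.5906*a^2 - 8.8713*a - 11.9579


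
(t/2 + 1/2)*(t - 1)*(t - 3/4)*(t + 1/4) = t^4/2 - t^3/4 - 19*t^2/32 + t/4 + 3/32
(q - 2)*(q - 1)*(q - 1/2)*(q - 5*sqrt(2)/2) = q^4 - 5*sqrt(2)*q^3/2 - 7*q^3/2 + 7*q^2/2 + 35*sqrt(2)*q^2/4 - 35*sqrt(2)*q/4 - q + 5*sqrt(2)/2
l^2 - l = l*(l - 1)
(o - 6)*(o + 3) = o^2 - 3*o - 18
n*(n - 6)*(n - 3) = n^3 - 9*n^2 + 18*n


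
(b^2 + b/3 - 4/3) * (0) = 0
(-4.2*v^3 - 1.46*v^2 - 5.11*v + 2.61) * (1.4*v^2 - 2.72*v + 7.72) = -5.88*v^5 + 9.38*v^4 - 35.6068*v^3 + 6.282*v^2 - 46.5484*v + 20.1492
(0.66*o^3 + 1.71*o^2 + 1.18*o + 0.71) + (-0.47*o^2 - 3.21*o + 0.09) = 0.66*o^3 + 1.24*o^2 - 2.03*o + 0.8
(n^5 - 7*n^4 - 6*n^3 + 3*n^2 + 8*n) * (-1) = -n^5 + 7*n^4 + 6*n^3 - 3*n^2 - 8*n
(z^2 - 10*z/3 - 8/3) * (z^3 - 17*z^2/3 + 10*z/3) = z^5 - 9*z^4 + 176*z^3/9 + 4*z^2 - 80*z/9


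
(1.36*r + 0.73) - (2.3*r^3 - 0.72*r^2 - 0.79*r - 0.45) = -2.3*r^3 + 0.72*r^2 + 2.15*r + 1.18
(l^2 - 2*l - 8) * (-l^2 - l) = -l^4 + l^3 + 10*l^2 + 8*l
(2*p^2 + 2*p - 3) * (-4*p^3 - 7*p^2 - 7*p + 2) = -8*p^5 - 22*p^4 - 16*p^3 + 11*p^2 + 25*p - 6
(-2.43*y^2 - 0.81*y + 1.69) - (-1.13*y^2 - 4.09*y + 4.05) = -1.3*y^2 + 3.28*y - 2.36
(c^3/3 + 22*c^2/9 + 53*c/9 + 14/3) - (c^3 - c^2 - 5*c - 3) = -2*c^3/3 + 31*c^2/9 + 98*c/9 + 23/3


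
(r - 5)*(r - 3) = r^2 - 8*r + 15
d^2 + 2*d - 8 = (d - 2)*(d + 4)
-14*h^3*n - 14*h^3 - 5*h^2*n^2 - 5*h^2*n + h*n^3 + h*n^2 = (-7*h + n)*(2*h + n)*(h*n + h)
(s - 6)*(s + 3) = s^2 - 3*s - 18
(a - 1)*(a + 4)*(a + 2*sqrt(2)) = a^3 + 2*sqrt(2)*a^2 + 3*a^2 - 4*a + 6*sqrt(2)*a - 8*sqrt(2)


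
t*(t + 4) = t^2 + 4*t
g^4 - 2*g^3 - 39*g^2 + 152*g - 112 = (g - 4)^2*(g - 1)*(g + 7)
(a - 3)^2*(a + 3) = a^3 - 3*a^2 - 9*a + 27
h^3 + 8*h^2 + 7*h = h*(h + 1)*(h + 7)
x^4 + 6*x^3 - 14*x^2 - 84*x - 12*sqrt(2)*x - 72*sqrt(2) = (x + 6)*(x - 3*sqrt(2))*(x + sqrt(2))*(x + 2*sqrt(2))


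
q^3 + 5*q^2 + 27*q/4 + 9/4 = (q + 1/2)*(q + 3/2)*(q + 3)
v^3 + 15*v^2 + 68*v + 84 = (v + 2)*(v + 6)*(v + 7)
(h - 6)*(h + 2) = h^2 - 4*h - 12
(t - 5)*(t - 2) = t^2 - 7*t + 10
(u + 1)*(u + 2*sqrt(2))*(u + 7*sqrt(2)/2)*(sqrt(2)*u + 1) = sqrt(2)*u^4 + sqrt(2)*u^3 + 12*u^3 + 12*u^2 + 39*sqrt(2)*u^2/2 + 14*u + 39*sqrt(2)*u/2 + 14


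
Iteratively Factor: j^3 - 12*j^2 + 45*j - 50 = (j - 5)*(j^2 - 7*j + 10) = (j - 5)*(j - 2)*(j - 5)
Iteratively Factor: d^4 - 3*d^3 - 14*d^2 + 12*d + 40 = (d + 2)*(d^3 - 5*d^2 - 4*d + 20) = (d + 2)^2*(d^2 - 7*d + 10) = (d - 2)*(d + 2)^2*(d - 5)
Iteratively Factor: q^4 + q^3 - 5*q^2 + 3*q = (q)*(q^3 + q^2 - 5*q + 3) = q*(q + 3)*(q^2 - 2*q + 1) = q*(q - 1)*(q + 3)*(q - 1)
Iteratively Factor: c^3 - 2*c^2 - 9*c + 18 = (c - 3)*(c^2 + c - 6) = (c - 3)*(c + 3)*(c - 2)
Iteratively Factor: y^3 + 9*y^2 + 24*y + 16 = (y + 1)*(y^2 + 8*y + 16) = (y + 1)*(y + 4)*(y + 4)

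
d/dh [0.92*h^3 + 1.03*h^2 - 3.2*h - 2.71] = 2.76*h^2 + 2.06*h - 3.2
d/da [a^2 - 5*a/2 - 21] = 2*a - 5/2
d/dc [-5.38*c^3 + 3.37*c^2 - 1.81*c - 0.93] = -16.14*c^2 + 6.74*c - 1.81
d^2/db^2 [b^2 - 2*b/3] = 2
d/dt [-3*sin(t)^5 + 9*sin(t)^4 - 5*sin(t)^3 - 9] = 3*(-5*sin(t)^2 + 12*sin(t) - 5)*sin(t)^2*cos(t)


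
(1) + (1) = 2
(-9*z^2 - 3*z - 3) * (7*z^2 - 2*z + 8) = -63*z^4 - 3*z^3 - 87*z^2 - 18*z - 24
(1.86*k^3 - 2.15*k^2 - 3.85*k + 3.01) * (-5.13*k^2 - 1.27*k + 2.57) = -9.5418*k^5 + 8.6673*k^4 + 27.2612*k^3 - 16.0773*k^2 - 13.7172*k + 7.7357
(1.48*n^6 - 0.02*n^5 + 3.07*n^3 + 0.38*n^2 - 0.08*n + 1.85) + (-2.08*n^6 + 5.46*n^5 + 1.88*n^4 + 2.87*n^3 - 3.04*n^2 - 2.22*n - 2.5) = -0.6*n^6 + 5.44*n^5 + 1.88*n^4 + 5.94*n^3 - 2.66*n^2 - 2.3*n - 0.65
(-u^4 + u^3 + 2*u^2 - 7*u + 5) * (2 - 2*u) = 2*u^5 - 4*u^4 - 2*u^3 + 18*u^2 - 24*u + 10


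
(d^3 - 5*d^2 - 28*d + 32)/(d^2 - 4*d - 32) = d - 1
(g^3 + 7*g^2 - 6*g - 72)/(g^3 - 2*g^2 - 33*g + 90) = (g + 4)/(g - 5)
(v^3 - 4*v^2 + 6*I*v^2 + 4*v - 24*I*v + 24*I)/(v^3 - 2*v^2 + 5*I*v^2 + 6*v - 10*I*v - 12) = (v - 2)/(v - I)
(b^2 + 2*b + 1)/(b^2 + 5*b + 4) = (b + 1)/(b + 4)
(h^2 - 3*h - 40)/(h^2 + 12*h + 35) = (h - 8)/(h + 7)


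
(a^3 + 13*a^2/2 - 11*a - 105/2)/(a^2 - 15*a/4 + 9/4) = 2*(2*a^2 + 19*a + 35)/(4*a - 3)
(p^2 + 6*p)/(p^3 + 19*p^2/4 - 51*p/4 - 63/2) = 4*p/(4*p^2 - 5*p - 21)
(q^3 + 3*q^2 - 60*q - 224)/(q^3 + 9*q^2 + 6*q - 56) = (q - 8)/(q - 2)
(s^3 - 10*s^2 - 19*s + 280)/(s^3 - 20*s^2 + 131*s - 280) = (s + 5)/(s - 5)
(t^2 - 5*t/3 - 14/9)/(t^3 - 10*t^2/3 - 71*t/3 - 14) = (t - 7/3)/(t^2 - 4*t - 21)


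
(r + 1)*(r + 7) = r^2 + 8*r + 7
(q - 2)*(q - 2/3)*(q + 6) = q^3 + 10*q^2/3 - 44*q/3 + 8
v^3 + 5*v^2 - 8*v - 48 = (v - 3)*(v + 4)^2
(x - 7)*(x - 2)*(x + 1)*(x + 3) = x^4 - 5*x^3 - 19*x^2 + 29*x + 42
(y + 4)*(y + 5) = y^2 + 9*y + 20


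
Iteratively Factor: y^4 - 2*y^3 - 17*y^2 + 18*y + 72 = (y + 2)*(y^3 - 4*y^2 - 9*y + 36) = (y - 3)*(y + 2)*(y^2 - y - 12) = (y - 3)*(y + 2)*(y + 3)*(y - 4)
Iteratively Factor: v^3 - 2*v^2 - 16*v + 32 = (v - 2)*(v^2 - 16) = (v - 2)*(v + 4)*(v - 4)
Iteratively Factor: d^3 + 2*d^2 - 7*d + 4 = (d + 4)*(d^2 - 2*d + 1) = (d - 1)*(d + 4)*(d - 1)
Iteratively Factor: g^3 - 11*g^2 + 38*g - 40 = (g - 4)*(g^2 - 7*g + 10) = (g - 4)*(g - 2)*(g - 5)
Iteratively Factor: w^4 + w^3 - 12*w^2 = (w + 4)*(w^3 - 3*w^2) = w*(w + 4)*(w^2 - 3*w) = w^2*(w + 4)*(w - 3)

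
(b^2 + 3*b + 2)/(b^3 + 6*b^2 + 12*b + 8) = (b + 1)/(b^2 + 4*b + 4)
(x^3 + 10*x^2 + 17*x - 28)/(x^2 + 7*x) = x + 3 - 4/x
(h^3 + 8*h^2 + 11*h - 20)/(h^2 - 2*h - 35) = (h^2 + 3*h - 4)/(h - 7)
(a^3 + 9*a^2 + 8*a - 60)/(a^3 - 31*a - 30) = (a^2 + 4*a - 12)/(a^2 - 5*a - 6)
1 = 1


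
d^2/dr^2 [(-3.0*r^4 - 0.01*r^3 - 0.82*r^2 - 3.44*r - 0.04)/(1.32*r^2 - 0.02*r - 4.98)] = (-10.4544*r^6 + 0.4752*r^5 + 118.3176*r^4 - 16.943288*r^3 - 925.580664*r^2 - 137.160792*r - 40.513328)/(2.299968*r^6 - 0.104544*r^5 - 26.029872*r^4 + 0.788824*r^3 + 98.203608*r^2 - 1.488024*r - 123.505992)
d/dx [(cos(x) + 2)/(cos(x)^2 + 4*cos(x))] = (sin(x) + 8*sin(x)/cos(x)^2 + 4*tan(x))/(cos(x) + 4)^2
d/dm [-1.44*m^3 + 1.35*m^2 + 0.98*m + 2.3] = -4.32*m^2 + 2.7*m + 0.98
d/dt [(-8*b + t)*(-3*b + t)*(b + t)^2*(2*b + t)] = 98*b^4 + 86*b^3*t - 45*b^2*t^2 - 28*b*t^3 + 5*t^4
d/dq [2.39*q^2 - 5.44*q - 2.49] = 4.78*q - 5.44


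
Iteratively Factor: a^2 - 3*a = (a - 3)*(a)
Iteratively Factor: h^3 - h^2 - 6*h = (h)*(h^2 - h - 6) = h*(h - 3)*(h + 2)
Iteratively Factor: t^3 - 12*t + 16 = (t + 4)*(t^2 - 4*t + 4) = (t - 2)*(t + 4)*(t - 2)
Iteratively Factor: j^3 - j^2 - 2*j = (j - 2)*(j^2 + j) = j*(j - 2)*(j + 1)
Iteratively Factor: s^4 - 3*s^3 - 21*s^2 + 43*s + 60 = (s - 5)*(s^3 + 2*s^2 - 11*s - 12) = (s - 5)*(s - 3)*(s^2 + 5*s + 4) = (s - 5)*(s - 3)*(s + 4)*(s + 1)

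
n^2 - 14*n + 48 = (n - 8)*(n - 6)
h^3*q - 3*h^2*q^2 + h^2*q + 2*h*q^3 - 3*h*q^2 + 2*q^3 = (h - 2*q)*(h - q)*(h*q + q)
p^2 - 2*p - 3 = (p - 3)*(p + 1)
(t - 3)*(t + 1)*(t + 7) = t^3 + 5*t^2 - 17*t - 21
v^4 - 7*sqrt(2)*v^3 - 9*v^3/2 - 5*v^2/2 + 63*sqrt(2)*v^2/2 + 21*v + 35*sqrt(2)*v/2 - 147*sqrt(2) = (v - 7/2)*(v - 3)*(v + 2)*(v - 7*sqrt(2))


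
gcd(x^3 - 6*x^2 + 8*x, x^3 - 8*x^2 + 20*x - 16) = x^2 - 6*x + 8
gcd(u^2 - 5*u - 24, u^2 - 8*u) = u - 8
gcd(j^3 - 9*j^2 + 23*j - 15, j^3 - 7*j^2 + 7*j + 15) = j^2 - 8*j + 15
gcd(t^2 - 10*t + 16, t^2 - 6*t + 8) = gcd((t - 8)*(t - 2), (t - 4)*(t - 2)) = t - 2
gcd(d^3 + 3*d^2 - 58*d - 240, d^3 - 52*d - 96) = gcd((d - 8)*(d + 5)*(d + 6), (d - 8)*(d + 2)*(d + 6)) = d^2 - 2*d - 48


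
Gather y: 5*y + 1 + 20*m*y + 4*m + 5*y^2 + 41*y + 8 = 4*m + 5*y^2 + y*(20*m + 46) + 9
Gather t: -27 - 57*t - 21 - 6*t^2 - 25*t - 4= -6*t^2 - 82*t - 52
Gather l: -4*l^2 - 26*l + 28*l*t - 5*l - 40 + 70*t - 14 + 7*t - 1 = -4*l^2 + l*(28*t - 31) + 77*t - 55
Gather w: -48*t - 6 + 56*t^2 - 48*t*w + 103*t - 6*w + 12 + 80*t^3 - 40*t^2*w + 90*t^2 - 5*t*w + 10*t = 80*t^3 + 146*t^2 + 65*t + w*(-40*t^2 - 53*t - 6) + 6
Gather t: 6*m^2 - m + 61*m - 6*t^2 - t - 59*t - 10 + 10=6*m^2 + 60*m - 6*t^2 - 60*t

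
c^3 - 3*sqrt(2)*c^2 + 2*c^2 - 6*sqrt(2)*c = c*(c + 2)*(c - 3*sqrt(2))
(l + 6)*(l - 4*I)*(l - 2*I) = l^3 + 6*l^2 - 6*I*l^2 - 8*l - 36*I*l - 48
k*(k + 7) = k^2 + 7*k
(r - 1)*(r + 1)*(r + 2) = r^3 + 2*r^2 - r - 2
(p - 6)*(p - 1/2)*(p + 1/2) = p^3 - 6*p^2 - p/4 + 3/2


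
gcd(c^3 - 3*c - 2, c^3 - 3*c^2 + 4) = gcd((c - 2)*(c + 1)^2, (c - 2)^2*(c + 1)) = c^2 - c - 2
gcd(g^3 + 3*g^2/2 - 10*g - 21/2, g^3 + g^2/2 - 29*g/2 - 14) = g^2 + 9*g/2 + 7/2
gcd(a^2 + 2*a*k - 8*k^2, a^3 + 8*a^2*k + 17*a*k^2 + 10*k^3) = 1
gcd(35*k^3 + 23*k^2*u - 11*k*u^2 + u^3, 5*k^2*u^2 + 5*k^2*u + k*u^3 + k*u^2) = 1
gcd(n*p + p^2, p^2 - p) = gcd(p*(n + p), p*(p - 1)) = p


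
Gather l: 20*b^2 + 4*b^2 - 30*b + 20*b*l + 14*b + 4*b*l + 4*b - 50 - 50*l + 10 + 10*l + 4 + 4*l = 24*b^2 - 12*b + l*(24*b - 36) - 36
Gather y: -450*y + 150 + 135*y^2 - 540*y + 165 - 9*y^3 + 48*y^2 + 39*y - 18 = -9*y^3 + 183*y^2 - 951*y + 297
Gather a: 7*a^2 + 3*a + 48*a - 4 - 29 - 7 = 7*a^2 + 51*a - 40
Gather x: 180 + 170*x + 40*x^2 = 40*x^2 + 170*x + 180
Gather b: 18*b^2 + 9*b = 18*b^2 + 9*b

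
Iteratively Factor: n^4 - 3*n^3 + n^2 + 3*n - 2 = (n - 1)*(n^3 - 2*n^2 - n + 2) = (n - 1)^2*(n^2 - n - 2) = (n - 1)^2*(n + 1)*(n - 2)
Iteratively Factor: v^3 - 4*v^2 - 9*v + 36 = (v - 3)*(v^2 - v - 12) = (v - 4)*(v - 3)*(v + 3)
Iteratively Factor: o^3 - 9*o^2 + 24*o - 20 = (o - 2)*(o^2 - 7*o + 10) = (o - 5)*(o - 2)*(o - 2)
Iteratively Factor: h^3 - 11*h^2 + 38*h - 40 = (h - 2)*(h^2 - 9*h + 20) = (h - 5)*(h - 2)*(h - 4)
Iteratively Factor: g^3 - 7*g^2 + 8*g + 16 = (g + 1)*(g^2 - 8*g + 16) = (g - 4)*(g + 1)*(g - 4)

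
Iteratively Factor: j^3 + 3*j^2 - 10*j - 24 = (j + 2)*(j^2 + j - 12) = (j - 3)*(j + 2)*(j + 4)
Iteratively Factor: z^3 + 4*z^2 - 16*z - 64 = (z + 4)*(z^2 - 16) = (z - 4)*(z + 4)*(z + 4)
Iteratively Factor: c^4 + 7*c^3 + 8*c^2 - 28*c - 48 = (c + 3)*(c^3 + 4*c^2 - 4*c - 16) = (c + 3)*(c + 4)*(c^2 - 4) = (c - 2)*(c + 3)*(c + 4)*(c + 2)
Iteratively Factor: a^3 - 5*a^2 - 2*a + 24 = (a - 4)*(a^2 - a - 6) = (a - 4)*(a - 3)*(a + 2)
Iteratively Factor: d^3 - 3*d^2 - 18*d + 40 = (d - 2)*(d^2 - d - 20) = (d - 5)*(d - 2)*(d + 4)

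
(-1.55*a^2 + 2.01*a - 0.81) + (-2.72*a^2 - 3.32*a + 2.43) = -4.27*a^2 - 1.31*a + 1.62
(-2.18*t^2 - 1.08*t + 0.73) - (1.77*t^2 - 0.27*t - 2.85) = -3.95*t^2 - 0.81*t + 3.58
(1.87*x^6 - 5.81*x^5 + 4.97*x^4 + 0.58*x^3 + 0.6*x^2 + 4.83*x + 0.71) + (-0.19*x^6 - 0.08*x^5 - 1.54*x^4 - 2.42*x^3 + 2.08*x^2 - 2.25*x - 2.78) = 1.68*x^6 - 5.89*x^5 + 3.43*x^4 - 1.84*x^3 + 2.68*x^2 + 2.58*x - 2.07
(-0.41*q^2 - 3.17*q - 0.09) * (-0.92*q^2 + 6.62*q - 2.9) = 0.3772*q^4 + 0.2022*q^3 - 19.7136*q^2 + 8.5972*q + 0.261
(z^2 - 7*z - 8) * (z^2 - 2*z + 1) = z^4 - 9*z^3 + 7*z^2 + 9*z - 8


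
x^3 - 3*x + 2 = (x - 1)^2*(x + 2)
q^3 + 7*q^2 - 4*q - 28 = (q - 2)*(q + 2)*(q + 7)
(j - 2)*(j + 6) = j^2 + 4*j - 12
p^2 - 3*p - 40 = (p - 8)*(p + 5)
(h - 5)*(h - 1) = h^2 - 6*h + 5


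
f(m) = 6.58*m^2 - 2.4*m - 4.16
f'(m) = 13.16*m - 2.4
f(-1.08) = 6.11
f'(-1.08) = -16.61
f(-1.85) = 22.80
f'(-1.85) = -26.75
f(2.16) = 21.36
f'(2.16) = 26.03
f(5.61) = 189.46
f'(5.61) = 71.43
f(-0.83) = 2.36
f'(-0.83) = -13.32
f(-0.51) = -1.22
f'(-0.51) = -9.11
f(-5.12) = 180.62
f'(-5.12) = -69.78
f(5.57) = 186.62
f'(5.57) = 70.90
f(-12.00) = 972.16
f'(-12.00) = -160.32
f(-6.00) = 247.12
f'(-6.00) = -81.36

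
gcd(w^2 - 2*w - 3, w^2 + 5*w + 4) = w + 1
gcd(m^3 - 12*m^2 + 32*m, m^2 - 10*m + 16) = m - 8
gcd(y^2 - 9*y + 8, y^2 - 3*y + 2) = y - 1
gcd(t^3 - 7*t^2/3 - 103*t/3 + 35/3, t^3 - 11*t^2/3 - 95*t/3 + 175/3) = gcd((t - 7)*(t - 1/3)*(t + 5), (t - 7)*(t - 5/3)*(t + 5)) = t^2 - 2*t - 35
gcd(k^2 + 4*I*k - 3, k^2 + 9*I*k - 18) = k + 3*I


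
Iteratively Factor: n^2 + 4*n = (n + 4)*(n)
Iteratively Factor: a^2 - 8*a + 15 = (a - 3)*(a - 5)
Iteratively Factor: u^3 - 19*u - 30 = (u - 5)*(u^2 + 5*u + 6) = (u - 5)*(u + 3)*(u + 2)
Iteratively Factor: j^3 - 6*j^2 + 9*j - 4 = (j - 4)*(j^2 - 2*j + 1) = (j - 4)*(j - 1)*(j - 1)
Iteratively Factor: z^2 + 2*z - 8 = (z + 4)*(z - 2)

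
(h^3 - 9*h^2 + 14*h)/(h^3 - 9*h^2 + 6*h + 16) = h*(h - 7)/(h^2 - 7*h - 8)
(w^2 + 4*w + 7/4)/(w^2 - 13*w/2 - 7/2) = (w + 7/2)/(w - 7)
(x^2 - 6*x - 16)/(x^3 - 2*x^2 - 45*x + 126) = (x^2 - 6*x - 16)/(x^3 - 2*x^2 - 45*x + 126)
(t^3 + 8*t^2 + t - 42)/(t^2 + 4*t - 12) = (t^2 + 10*t + 21)/(t + 6)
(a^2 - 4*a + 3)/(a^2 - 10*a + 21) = (a - 1)/(a - 7)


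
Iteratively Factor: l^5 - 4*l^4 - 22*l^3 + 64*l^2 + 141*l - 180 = (l + 3)*(l^4 - 7*l^3 - l^2 + 67*l - 60) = (l - 5)*(l + 3)*(l^3 - 2*l^2 - 11*l + 12) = (l - 5)*(l - 4)*(l + 3)*(l^2 + 2*l - 3) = (l - 5)*(l - 4)*(l + 3)^2*(l - 1)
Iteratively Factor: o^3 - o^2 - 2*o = (o + 1)*(o^2 - 2*o) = (o - 2)*(o + 1)*(o)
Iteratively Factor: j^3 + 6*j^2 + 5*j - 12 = (j + 3)*(j^2 + 3*j - 4) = (j + 3)*(j + 4)*(j - 1)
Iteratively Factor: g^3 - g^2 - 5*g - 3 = (g + 1)*(g^2 - 2*g - 3) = (g + 1)^2*(g - 3)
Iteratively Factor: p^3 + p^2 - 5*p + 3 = (p - 1)*(p^2 + 2*p - 3) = (p - 1)*(p + 3)*(p - 1)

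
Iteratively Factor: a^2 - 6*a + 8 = (a - 4)*(a - 2)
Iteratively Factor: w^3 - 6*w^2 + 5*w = (w - 1)*(w^2 - 5*w) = (w - 5)*(w - 1)*(w)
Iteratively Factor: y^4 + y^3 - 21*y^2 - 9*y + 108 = (y - 3)*(y^3 + 4*y^2 - 9*y - 36) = (y - 3)^2*(y^2 + 7*y + 12) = (y - 3)^2*(y + 3)*(y + 4)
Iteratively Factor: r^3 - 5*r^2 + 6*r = (r - 2)*(r^2 - 3*r) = r*(r - 2)*(r - 3)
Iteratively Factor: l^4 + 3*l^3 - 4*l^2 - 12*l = (l)*(l^3 + 3*l^2 - 4*l - 12) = l*(l + 2)*(l^2 + l - 6) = l*(l + 2)*(l + 3)*(l - 2)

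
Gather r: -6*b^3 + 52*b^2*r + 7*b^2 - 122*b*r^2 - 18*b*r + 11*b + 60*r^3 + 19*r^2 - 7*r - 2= -6*b^3 + 7*b^2 + 11*b + 60*r^3 + r^2*(19 - 122*b) + r*(52*b^2 - 18*b - 7) - 2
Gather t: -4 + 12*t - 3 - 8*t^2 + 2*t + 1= -8*t^2 + 14*t - 6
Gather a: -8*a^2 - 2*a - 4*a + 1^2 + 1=-8*a^2 - 6*a + 2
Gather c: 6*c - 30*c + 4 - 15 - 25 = -24*c - 36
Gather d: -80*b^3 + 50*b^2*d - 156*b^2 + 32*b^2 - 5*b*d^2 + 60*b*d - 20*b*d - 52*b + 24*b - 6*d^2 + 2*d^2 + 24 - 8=-80*b^3 - 124*b^2 - 28*b + d^2*(-5*b - 4) + d*(50*b^2 + 40*b) + 16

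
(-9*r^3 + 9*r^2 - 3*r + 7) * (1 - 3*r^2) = 27*r^5 - 27*r^4 - 12*r^2 - 3*r + 7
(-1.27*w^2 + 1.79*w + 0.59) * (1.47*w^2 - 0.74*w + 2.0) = -1.8669*w^4 + 3.5711*w^3 - 2.9973*w^2 + 3.1434*w + 1.18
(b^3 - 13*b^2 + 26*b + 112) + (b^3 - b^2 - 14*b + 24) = 2*b^3 - 14*b^2 + 12*b + 136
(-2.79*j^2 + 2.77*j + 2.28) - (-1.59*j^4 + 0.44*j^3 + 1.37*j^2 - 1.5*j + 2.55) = 1.59*j^4 - 0.44*j^3 - 4.16*j^2 + 4.27*j - 0.27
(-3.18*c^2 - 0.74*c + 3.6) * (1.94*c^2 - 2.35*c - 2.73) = -6.1692*c^4 + 6.0374*c^3 + 17.4044*c^2 - 6.4398*c - 9.828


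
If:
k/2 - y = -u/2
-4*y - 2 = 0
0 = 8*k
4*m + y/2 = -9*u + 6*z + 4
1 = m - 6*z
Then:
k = 0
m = 49/12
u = -1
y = -1/2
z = 37/72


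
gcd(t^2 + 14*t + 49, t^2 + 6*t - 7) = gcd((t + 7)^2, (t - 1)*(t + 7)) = t + 7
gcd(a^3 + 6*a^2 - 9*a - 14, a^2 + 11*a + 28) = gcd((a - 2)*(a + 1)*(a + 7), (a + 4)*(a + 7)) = a + 7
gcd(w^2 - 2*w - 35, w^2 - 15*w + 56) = w - 7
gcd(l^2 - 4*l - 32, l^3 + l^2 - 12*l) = l + 4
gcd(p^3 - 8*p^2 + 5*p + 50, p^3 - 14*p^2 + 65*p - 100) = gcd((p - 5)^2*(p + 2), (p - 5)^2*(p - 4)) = p^2 - 10*p + 25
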